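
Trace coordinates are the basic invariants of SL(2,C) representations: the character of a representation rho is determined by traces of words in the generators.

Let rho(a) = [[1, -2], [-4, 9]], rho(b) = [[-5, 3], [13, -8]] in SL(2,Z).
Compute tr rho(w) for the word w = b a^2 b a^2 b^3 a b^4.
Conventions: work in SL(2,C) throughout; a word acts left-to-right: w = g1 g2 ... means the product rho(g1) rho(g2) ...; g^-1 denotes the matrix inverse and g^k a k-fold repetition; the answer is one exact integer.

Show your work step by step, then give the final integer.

rho(b) = [[-5, 3], [13, -8]]
... * rho(a) = [[1, -2], [-4, 9]]  ->  [[-17, 37], [45, -98]]
... * rho(a) = [[1, -2], [-4, 9]]  ->  [[-165, 367], [437, -972]]
... * rho(b) = [[-5, 3], [13, -8]]  ->  [[5596, -3431], [-14821, 9087]]
... * rho(a) = [[1, -2], [-4, 9]]  ->  [[19320, -42071], [-51169, 111425]]
... * rho(a) = [[1, -2], [-4, 9]]  ->  [[187604, -417279], [-496869, 1105163]]
... * rho(b) = [[-5, 3], [13, -8]]  ->  [[-6362647, 3901044], [16851464, -10331911]]
... * rho(b) = [[-5, 3], [13, -8]]  ->  [[82526807, -50296293], [-218572163, 133209680]]
... * rho(b) = [[-5, 3], [13, -8]]  ->  [[-1066485844, 649950765], [2824586655, -1721393929]]
... * rho(a) = [[1, -2], [-4, 9]]  ->  [[-3666288904, 7982528573], [9710162371, -21141718671]]
... * rho(b) = [[-5, 3], [13, -8]]  ->  [[122104315969, -74859095296], [-323393154578, 198264236481]]
... * rho(b) = [[-5, 3], [13, -8]]  ->  [[-1583689818693, 965185710275], [4194400847143, -2556293355582]]
... * rho(b) = [[-5, 3], [13, -8]]  ->  [[20465863327040, -12472555138279], [-54203817858281, 33033549386085]]
... * rho(b) = [[-5, 3], [13, -8]]  ->  [[-264472533432827, 161178031087352], [700455231310510, -426879848663523]]
tr = -264472533432827 + -426879848663523 = -691352382096350

-691352382096350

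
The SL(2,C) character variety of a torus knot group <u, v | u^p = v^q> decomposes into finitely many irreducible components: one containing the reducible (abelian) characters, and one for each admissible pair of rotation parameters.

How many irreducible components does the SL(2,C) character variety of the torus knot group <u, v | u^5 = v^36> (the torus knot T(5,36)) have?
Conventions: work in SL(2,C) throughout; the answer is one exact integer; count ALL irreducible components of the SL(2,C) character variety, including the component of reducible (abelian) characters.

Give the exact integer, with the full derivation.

71

Gamma = < u, v | u^5 = v^36 > (torus knot T(5,36)); the central element u^5 = v^36 acts as +I or -I in any irreducible SL(2,C) representation.
On an irreducible component, tr(u) is locked at 2*cos(pi*alpha/5) for some alpha in 1..4, and tr(v) at 2*cos(pi*beta/36) for some beta in 1..35.
u^5 = (-1)^alpha I and v^36 = (-1)^beta I must agree, so alpha and beta have equal parity.
Counting: 2 odd alphas x 18 odd betas + 2 even alphas x 17 even betas = 36 + 34 = 70.
components with irreducible characters: 70; plus the single component of reducible (abelian) characters: total 71.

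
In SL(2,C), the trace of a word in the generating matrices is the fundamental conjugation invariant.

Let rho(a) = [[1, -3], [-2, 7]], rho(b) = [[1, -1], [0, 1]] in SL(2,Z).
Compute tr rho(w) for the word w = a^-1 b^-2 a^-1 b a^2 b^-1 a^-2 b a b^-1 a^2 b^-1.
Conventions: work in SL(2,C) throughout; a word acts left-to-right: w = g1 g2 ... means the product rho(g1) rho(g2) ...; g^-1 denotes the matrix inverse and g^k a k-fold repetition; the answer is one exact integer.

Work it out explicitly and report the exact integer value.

570530

rho(a^-1) = [[7, 3], [2, 1]]
... * rho(b^-1) = [[1, 1], [0, 1]]  ->  [[7, 10], [2, 3]]
... * rho(b^-1) = [[1, 1], [0, 1]]  ->  [[7, 17], [2, 5]]
... * rho(a^-1) = [[7, 3], [2, 1]]  ->  [[83, 38], [24, 11]]
... * rho(b) = [[1, -1], [0, 1]]  ->  [[83, -45], [24, -13]]
... * rho(a) = [[1, -3], [-2, 7]]  ->  [[173, -564], [50, -163]]
... * rho(a) = [[1, -3], [-2, 7]]  ->  [[1301, -4467], [376, -1291]]
... * rho(b^-1) = [[1, 1], [0, 1]]  ->  [[1301, -3166], [376, -915]]
... * rho(a^-1) = [[7, 3], [2, 1]]  ->  [[2775, 737], [802, 213]]
... * rho(a^-1) = [[7, 3], [2, 1]]  ->  [[20899, 9062], [6040, 2619]]
... * rho(b) = [[1, -1], [0, 1]]  ->  [[20899, -11837], [6040, -3421]]
... * rho(a) = [[1, -3], [-2, 7]]  ->  [[44573, -145556], [12882, -42067]]
... * rho(b^-1) = [[1, 1], [0, 1]]  ->  [[44573, -100983], [12882, -29185]]
... * rho(a) = [[1, -3], [-2, 7]]  ->  [[246539, -840600], [71252, -242941]]
... * rho(a) = [[1, -3], [-2, 7]]  ->  [[1927739, -6623817], [557134, -1914343]]
... * rho(b^-1) = [[1, 1], [0, 1]]  ->  [[1927739, -4696078], [557134, -1357209]]
tr = 1927739 + -1357209 = 570530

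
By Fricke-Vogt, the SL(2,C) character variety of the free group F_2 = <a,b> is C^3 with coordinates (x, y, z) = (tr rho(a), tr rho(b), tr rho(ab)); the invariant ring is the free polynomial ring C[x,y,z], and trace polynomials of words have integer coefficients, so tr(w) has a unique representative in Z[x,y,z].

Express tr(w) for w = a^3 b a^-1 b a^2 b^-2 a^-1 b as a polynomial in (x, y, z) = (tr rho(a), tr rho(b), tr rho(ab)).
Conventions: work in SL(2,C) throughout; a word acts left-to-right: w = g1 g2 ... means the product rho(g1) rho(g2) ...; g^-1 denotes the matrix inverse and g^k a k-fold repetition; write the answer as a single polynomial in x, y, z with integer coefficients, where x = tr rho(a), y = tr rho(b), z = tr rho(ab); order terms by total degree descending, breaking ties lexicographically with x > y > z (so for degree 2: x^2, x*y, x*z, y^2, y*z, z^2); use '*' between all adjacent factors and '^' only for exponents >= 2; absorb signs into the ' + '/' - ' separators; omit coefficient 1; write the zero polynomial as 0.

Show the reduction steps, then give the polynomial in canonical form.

-x^5*y^3*z^2 + 2*x^6*y^2*z + 2*x^4*y^4*z + 2*x^4*y^2*z^3 - x^7*y - 2*x^5*y^3 - 2*x^5*y*z^2 - x^3*y^5 - 2*x^3*y^3*z^2 - x^3*y*z^4 - 7*x^4*y^2*z - x^2*y^2*z^3 + 7*x^5*y + 7*x^3*y^3 + 7*x^3*y*z^2 + x*y^3*z^2 + x*y*z^4 + x^4*z + 3*x^2*y^2*z + x^2*z^3 - 14*x^3*y - 2*x*y^3 - 5*x*y*z^2 - 4*x^2*z - y^2*z - z^3 + 7*x*y + 3*z

tr(a b a) = tr(a) * tr(b a) - tr(b) = x*z - y
tr(a b a^2) = tr(a) * tr(a b a) - tr(a b) = x^2*z - x*y - z
tr(a^3 b a) = tr(a) * tr(a b a^2) - tr(a b a) = x^3*z - x^2*y - 2*x*z + y
and tr(a^5 b) = tr(a) * tr(a^3 b a) - tr(a^3 b) = x^4*z - x^3*y - 3*x^2*z + 2*x*y + z
tr(a^2) = tr(a) * tr(a) - tr(1) = x^2 - 2
next, tr(a^3) = tr(a) * tr(a^2) - tr(a) = x^3 - 3*x
and tr(a^4) = tr(a) * tr(a^3) - tr(a^2) = x^4 - 4*x^2 + 2
tr(a^5) = tr(a) * tr(a^4) - tr(a^3) = x^5 - 5*x^3 + 5*x
tr(b a^5 b) = tr(b) * tr(a^5 b) - tr(a^5) = x^4*y*z - x^5 - x^3*y^2 - 3*x^2*y*z + 5*x^3 + 2*x*y^2 + y*z - 5*x
and tr(b a b a) = tr(a b) * tr(a b) - tr(1)   [split at repeated a] = z^2 - 2
tr(b a b) = tr(b) * tr(a b) - tr(a) = y*z - x
tr(a b a b a) = tr(a) * tr(b a b a) - tr(b a b) = x*z^2 - y*z - x
and tr(b a b a^3) = tr(a) * tr(a b a b a) - tr(a b a b) = x^2*z^2 - x*y*z - x^2 - z^2 + 2
next, tr(a^3 b a b a) = tr(a) * tr(b a b a^3) - tr(b a b a^2) = x^3*z^2 - x^2*y*z - x^3 - 2*x*z^2 + y*z + 3*x
tr(b a^5 b a) = tr(a) * tr(a^3 b a b a) - tr(a^3 b a b) = x^4*z^2 - x^3*y*z - x^4 - 3*x^2*z^2 + 2*x*y*z + 4*x^2 + z^2 - 2
tr(a^3 b a^-1 b a^2) = tr(b a^5 b) * tr(a) - tr(b a^5 b a) = x^5*y*z - x^6 - x^4*y^2 - x^4*z^2 - 2*x^3*y*z + 6*x^4 + 2*x^2*y^2 + 3*x^2*z^2 - x*y*z - 9*x^2 - z^2 + 2
and tr(b a b^2 a) = tr(b) * tr(a b a b) - tr(a b a) = y*z^2 - x*z - y
tr(b a b^2) = tr(b) * tr(b a b) - tr(b a) = y^2*z - x*y - z
and tr(b^2 a^2 b a) = tr(a) * tr(b a b^2 a) - tr(b a b^2) = x*y*z^2 - x^2*z - y^2*z + z
and tr(b^2) = tr(b) * tr(b) - tr(1) = y^2 - 2
and tr(b^3) = tr(b) * tr(b^2) - tr(b) = y^3 - 3*y
tr(b^2 a^2 b) = tr(a) * tr(b^3 a) - tr(b^3) = x*y^2*z - x^2*y - y^3 - x*z + 3*y
next, tr(b a^2 b^2 a^2) = tr(a) * tr(b^2 a^2 b a) - tr(b^2 a^2 b) = x^2*y*z^2 - x^3*z - 2*x*y^2*z + x^2*y + y^3 + 2*x*z - 3*y
next, tr(b a^2 b^2 a) = tr(b) * tr(a b a^2 b) - tr(a b a^2) = x*y*z^2 - x^2*z - y^2*z + z
next, tr(a b^2 a^3 b a) = tr(a) * tr(b a^2 b^2 a^2) - tr(b a^2 b^2 a) = x^3*y*z^2 - x^4*z - 2*x^2*y^2*z + x^3*y + x*y^3 - x*y*z^2 + 3*x^2*z + y^2*z - 3*x*y - z
next, tr(a b^2 a^3 b) = tr(b) * tr(a^3 b a b) - tr(a^3 b a) = x^2*y*z^2 - x^3*z - x*y^2*z - y*z^2 + 2*x*z + y
and tr(a b a^3 b^2 a^2) = tr(a) * tr(a b^2 a^3 b a) - tr(a b^2 a^3 b) = x^4*y*z^2 - x^5*z - 2*x^3*y^2*z + x^4*y + x^2*y^3 - 2*x^2*y*z^2 + 4*x^3*z + 2*x*y^2*z - 3*x^2*y + y*z^2 - 3*x*z - y
tr(b a b a b a) = tr(b a b a) * tr(b a) - tr(a b)   [split at repeated b] = z^3 - 3*z
tr(a b a b a b a) = tr(a) * tr(b a b a b a) - tr(b a b a b) = x*z^3 - y*z^2 - 2*x*z + y
next, tr(a b a b a^3 b) = tr(a) * tr(a b a b a b a) - tr(a b a b a b) = x^2*z^3 - x*y*z^2 - 2*x^2*z - z^3 + x*y + 3*z
tr(b a b a^3 b^2 a) = tr(b) * tr(a b a b a^3 b) - tr(a b a b a^3) = x^2*y*z^3 - x^3*z^2 - x*y^2*z^2 - x^2*y*z - y*z^3 + x^3 + x*y^2 + 2*x*z^2 + 2*y*z - 3*x
tr(b a b a^3 b) = tr(a) * tr(b^2 a b a^2) - tr(b^2 a b a) = x^2*y*z^2 - x^3*z - x*y^2*z - y*z^2 + 2*x*z + y
tr(b a b a^3 b^2) = tr(b) * tr(b a b a^3 b) - tr(b a b a^3) = x^2*y^2*z^2 - x^3*y*z - x*y^3*z - x^2*z^2 - y^2*z^2 + 3*x*y*z + x^2 + y^2 + z^2 - 2
tr(a b a^3 b^2 a^2 b) = tr(a) * tr(b a b a^3 b^2 a) - tr(b a b a^3 b^2) = x^3*y*z^3 - x^4*z^2 - 2*x^2*y^2*z^2 + x*y^3*z - x*y*z^3 + x^4 + x^2*y^2 + 3*x^2*z^2 + y^2*z^2 - x*y*z - 4*x^2 - y^2 - z^2 + 2
and tr(b a^2 b^-1 a b a^3 b) = tr(a b a^3 b^2 a^2) * tr(b) - tr(a b a^3 b^2 a^2 b) = x^4*y^2*z^2 - x^5*y*z - 2*x^3*y^3*z - x^3*y*z^3 + x^4*y^2 + x^4*z^2 + x^2*y^4 + 4*x^3*y*z + x*y^3*z + x*y*z^3 - x^4 - 4*x^2*y^2 - 3*x^2*z^2 - 2*x*y*z + 4*x^2 + z^2 - 2
tr(a b a^2 b a b a) = tr(a) * tr(b a b a^2 b a) - tr(b a b a^2 b) = x^2*z^3 - 2*x*y*z^2 - x^2*z + y^2*z + x*y - z
next, tr(b a b a^3 b a^2) = tr(a) * tr(a b a^2 b a b a) - tr(a b a^2 b a b) = x^3*z^3 - 2*x^2*y*z^2 - x^3*z + x*y^2*z - x*z^3 + x^2*y + y*z^2 + x*z - y
and tr(a b a^3 b a b a^2) = tr(a) * tr(b a b a^3 b a^2) - tr(b a b a^3 b a) = x^4*z^3 - 2*x^3*y*z^2 - x^4*z + x^2*y^2*z - 2*x^2*z^3 + x^3*y + 2*x*y*z^2 + 3*x^2*z + z^3 - 2*x*y - 3*z
next, tr(b a b a b a b a) = tr(a b a b a b) * tr(a b) - tr(b a b a)   [split at repeated a] = z^4 - 4*z^2 + 2
tr(b a b a b a b) = tr(b) * tr(a b a b a b) - tr(a b a b a) = y*z^3 - x*z^2 - 2*y*z + x
tr(b a b a^2 b a b a) = tr(a) * tr(b a b a b a b a) - tr(b a b a b a b) = x*z^4 - y*z^3 - 3*x*z^2 + 2*y*z + x
tr(a b^2 a) = tr(b) * tr(a^2 b) - tr(a^2) = x*y*z - x^2 - y^2 + 2
tr(b a b^2 a b) = tr(b) * tr(a b^2 a b) - tr(a b^2 a) = y^2*z^2 - 2*x*y*z + x^2 - 2
tr(b a b a^2 b a b) = tr(a) * tr(b a b^2 a b a) - tr(b a b^2 a b) = x*y*z^3 - x^2*z^2 - y^2*z^2 + 2
tr(b a b a^2 b a b a^2) = tr(a) * tr(b a b a^2 b a b a) - tr(b a b a^2 b a b) = x^2*z^4 - 2*x*y*z^3 - 2*x^2*z^2 + y^2*z^2 + 2*x*y*z + x^2 - 2
and tr(a b a^3 b a b a^2 b) = tr(a) * tr(b a b a^2 b a b a^2) - tr(b a b a^2 b a b a) = x^3*z^4 - 2*x^2*y*z^3 - 2*x^3*z^2 + x*y^2*z^2 - x*z^4 + 2*x^2*y*z + y*z^3 + x^3 + 3*x*z^2 - 2*y*z - 3*x
and tr(b a^2 b^-1 a b a^3 b a) = tr(a b a^3 b a b a^2) * tr(b) - tr(a b a^3 b a b a^2 b) = x^4*y*z^3 - 2*x^3*y^2*z^2 - x^3*z^4 - x^4*y*z + x^2*y^3*z + x^3*y^2 + 2*x^3*z^2 + x*y^2*z^2 + x*z^4 + x^2*y*z - x^3 - 2*x*y^2 - 3*x*z^2 - y*z + 3*x
next, tr(b a^3 b a^-1 b a^2 b^-1 a) = tr(b a^2 b^-1 a b a^3 b) * tr(a) - tr(b a^2 b^-1 a b a^3 b a) = x^5*y^2*z^2 - x^6*y*z - 2*x^4*y^3*z - 2*x^4*y*z^3 + x^5*y^2 + x^5*z^2 + x^3*y^4 + 2*x^3*y^2*z^2 + x^3*z^4 + 5*x^4*y*z + x^2*y*z^3 - x^5 - 5*x^3*y^2 - 5*x^3*z^2 - x*y^2*z^2 - x*z^4 - 3*x^2*y*z + 5*x^3 + 2*x*y^2 + 4*x*z^2 + y*z - 5*x
tr(a^-1 b a^3 b a^-1 b a^2 b^-1) = tr(b a^3 b a^-1 b a^2 b^-1) * tr(a) - tr(b a^3 b a^-1 b a^2 b^-1 a) = -x^5*y^2*z^2 + 2*x^6*y*z + 2*x^4*y^3*z + 2*x^4*y*z^3 - x^7 - 2*x^5*y^2 - 2*x^5*z^2 - x^3*y^4 - 2*x^3*y^2*z^2 - x^3*z^4 - 7*x^4*y*z - x^2*y*z^3 + 7*x^5 + 7*x^3*y^2 + 8*x^3*z^2 + x*y^2*z^2 + x*z^4 + 2*x^2*y*z - 14*x^3 - 2*x*y^2 - 5*x*z^2 - y*z + 7*x
tr(b a^3 b a^-1 b a) = tr(b a b a^3 b) * tr(a) - tr(b a b a^3 b a) = x^3*y*z^2 - x^4*z - x^2*y^2*z - x^2*z^3 + 4*x^2*z + z^3 - 3*z
tr(a^3 b a^-1 b a^2 b^-2 a^-1 b) = tr(a^-1 b a^3 b a^-1 b a^2 b^-1) * tr(b) - tr(a^-1 b a^3 b a^-1 b a^2) = -x^5*y^3*z^2 + 2*x^6*y^2*z + 2*x^4*y^4*z + 2*x^4*y^2*z^3 - x^7*y - 2*x^5*y^3 - 2*x^5*y*z^2 - x^3*y^5 - 2*x^3*y^3*z^2 - x^3*y*z^4 - 7*x^4*y^2*z - x^2*y^2*z^3 + 7*x^5*y + 7*x^3*y^3 + 7*x^3*y*z^2 + x*y^3*z^2 + x*y*z^4 + x^4*z + 3*x^2*y^2*z + x^2*z^3 - 14*x^3*y - 2*x*y^3 - 5*x*y*z^2 - 4*x^2*z - y^2*z - z^3 + 7*x*y + 3*z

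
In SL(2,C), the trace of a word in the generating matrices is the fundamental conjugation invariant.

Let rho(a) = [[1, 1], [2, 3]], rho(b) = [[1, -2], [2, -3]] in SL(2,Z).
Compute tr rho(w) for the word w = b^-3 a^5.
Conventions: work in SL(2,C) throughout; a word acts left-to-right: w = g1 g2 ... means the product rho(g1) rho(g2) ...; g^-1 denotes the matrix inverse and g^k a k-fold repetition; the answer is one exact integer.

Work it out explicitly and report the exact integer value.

3038

rho(b^-1) = [[-3, 2], [-2, 1]]
... * rho(b^-1) = [[-3, 2], [-2, 1]]  ->  [[5, -4], [4, -3]]
... * rho(b^-1) = [[-3, 2], [-2, 1]]  ->  [[-7, 6], [-6, 5]]
... * rho(a) = [[1, 1], [2, 3]]  ->  [[5, 11], [4, 9]]
... * rho(a) = [[1, 1], [2, 3]]  ->  [[27, 38], [22, 31]]
... * rho(a) = [[1, 1], [2, 3]]  ->  [[103, 141], [84, 115]]
... * rho(a) = [[1, 1], [2, 3]]  ->  [[385, 526], [314, 429]]
... * rho(a) = [[1, 1], [2, 3]]  ->  [[1437, 1963], [1172, 1601]]
tr = 1437 + 1601 = 3038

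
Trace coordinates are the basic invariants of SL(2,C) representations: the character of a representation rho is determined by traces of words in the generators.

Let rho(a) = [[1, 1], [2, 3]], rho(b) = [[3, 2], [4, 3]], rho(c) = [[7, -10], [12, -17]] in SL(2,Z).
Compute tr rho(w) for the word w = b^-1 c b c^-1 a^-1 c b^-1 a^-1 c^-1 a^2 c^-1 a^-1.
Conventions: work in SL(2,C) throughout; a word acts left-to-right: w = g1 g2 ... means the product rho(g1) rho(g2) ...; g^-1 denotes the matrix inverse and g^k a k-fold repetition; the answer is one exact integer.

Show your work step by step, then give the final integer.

rho(b^-1) = [[3, -2], [-4, 3]]
... * rho(c) = [[7, -10], [12, -17]]  ->  [[-3, 4], [8, -11]]
... * rho(b) = [[3, 2], [4, 3]]  ->  [[7, 6], [-20, -17]]
... * rho(c^-1) = [[-17, 10], [-12, 7]]  ->  [[-191, 112], [544, -319]]
... * rho(a^-1) = [[3, -1], [-2, 1]]  ->  [[-797, 303], [2270, -863]]
... * rho(c) = [[7, -10], [12, -17]]  ->  [[-1943, 2819], [5534, -8029]]
... * rho(b^-1) = [[3, -2], [-4, 3]]  ->  [[-17105, 12343], [48718, -35155]]
... * rho(a^-1) = [[3, -1], [-2, 1]]  ->  [[-76001, 29448], [216464, -83873]]
... * rho(c^-1) = [[-17, 10], [-12, 7]]  ->  [[938641, -553874], [-2673412, 1577529]]
... * rho(a) = [[1, 1], [2, 3]]  ->  [[-169107, -722981], [481646, 2059175]]
... * rho(a) = [[1, 1], [2, 3]]  ->  [[-1615069, -2338050], [4599996, 6659171]]
... * rho(c^-1) = [[-17, 10], [-12, 7]]  ->  [[55512773, -32517040], [-158109984, 92614157]]
... * rho(a^-1) = [[3, -1], [-2, 1]]  ->  [[231572399, -88029813], [-659558266, 250724141]]
tr = 231572399 + 250724141 = 482296540

482296540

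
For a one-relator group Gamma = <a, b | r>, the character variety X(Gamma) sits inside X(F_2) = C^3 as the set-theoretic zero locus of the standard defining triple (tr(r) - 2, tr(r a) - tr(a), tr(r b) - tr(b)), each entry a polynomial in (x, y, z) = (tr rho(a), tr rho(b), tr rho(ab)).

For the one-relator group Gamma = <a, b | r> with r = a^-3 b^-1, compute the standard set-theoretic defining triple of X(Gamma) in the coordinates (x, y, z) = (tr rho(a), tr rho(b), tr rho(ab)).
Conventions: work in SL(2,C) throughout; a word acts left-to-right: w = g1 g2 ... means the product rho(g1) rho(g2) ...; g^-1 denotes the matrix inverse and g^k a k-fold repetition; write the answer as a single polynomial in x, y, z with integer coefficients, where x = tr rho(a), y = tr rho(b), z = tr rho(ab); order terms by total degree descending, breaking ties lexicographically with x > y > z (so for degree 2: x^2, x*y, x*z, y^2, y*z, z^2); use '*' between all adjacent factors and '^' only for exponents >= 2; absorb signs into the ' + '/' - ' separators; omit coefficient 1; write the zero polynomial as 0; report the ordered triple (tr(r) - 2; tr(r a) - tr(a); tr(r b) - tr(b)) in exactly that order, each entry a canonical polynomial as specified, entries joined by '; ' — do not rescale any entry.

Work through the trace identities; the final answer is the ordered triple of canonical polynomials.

apply: trace(a^-1) = trace(a) = x
trace(a^-1 b) = trace(b) * trace(a) - trace(b a) = x*y - z
trace(b^-1 a^-1) = trace(a^-1) * trace(b) - trace(a^-1 b) = z
trace(b^-1 a^-2) = trace(b^-1 a^-1) * trace(a) - trace(b^-1) = x*z - y
apply: trace(a^-3 b^-1) = trace(b^-1 a^-2) * trace(a) - trace(b^-1 a^-1) = x^2*z - x*y - z
apply: trace(a^-2) = trace(a^-1) * trace(a) - trace(1) = x^2 - 2
apply: trace(a^-3) = trace(a^-2) * trace(a) - trace(a^-1) = x^3 - 3*x
assemble the triple (trace(r) - 2; trace(r a) - x; trace(r b) - y)

x^2*z - x*y - z - 2; x*z - x - y; x^3 - 3*x - y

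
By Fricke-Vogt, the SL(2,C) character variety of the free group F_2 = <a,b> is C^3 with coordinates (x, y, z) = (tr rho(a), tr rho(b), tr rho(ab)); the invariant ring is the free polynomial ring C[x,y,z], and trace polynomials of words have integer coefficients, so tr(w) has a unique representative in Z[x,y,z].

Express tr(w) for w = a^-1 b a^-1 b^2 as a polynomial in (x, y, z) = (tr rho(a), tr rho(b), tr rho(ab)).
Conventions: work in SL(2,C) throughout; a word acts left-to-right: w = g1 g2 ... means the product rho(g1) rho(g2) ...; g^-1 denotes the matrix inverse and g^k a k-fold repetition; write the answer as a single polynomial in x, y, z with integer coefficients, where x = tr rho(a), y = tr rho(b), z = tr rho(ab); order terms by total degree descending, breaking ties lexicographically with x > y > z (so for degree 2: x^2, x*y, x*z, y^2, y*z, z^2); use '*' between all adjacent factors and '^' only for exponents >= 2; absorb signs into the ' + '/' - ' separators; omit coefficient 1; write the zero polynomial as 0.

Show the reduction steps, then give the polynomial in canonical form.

and tr(b^2) = tr(b)*tr(b) - tr(1) = y^2 - 2
next, tr(b^3) = tr(b)*tr(b^2) - tr(b) = y^3 - 3*y
next, tr(b a b) = tr(b)*tr(a b) - tr(a) = y*z - x
next, tr(b^3 a) = tr(b)*tr(b a b) - tr(b a) = y^2*z - x*y - z
tr(b a^-1 b^2) = tr(b^3)*tr(a) - tr(b^3 a) = x*y^3 - y^2*z - 2*x*y + z
and tr(a b a b) = tr(a b)*tr(a b) - tr(1) = z^2 - 2
tr(a b a) = tr(a)*tr(b a) - tr(b) = x*z - y
tr(b^2 a b a) = tr(b)*tr(a b a b) - tr(a b a) = y*z^2 - x*z - y
tr(b a^-1 b^2 a) = tr(b^2 a b)*tr(a) - tr(b^2 a b a) = x*y^2*z - x^2*y - y*z^2 + y
tr(a^-1 b a^-1 b^2) = tr(b a^-1 b^2)*tr(a) - tr(b a^-1 b^2 a) = x^2*y^3 - 2*x*y^2*z - x^2*y + y*z^2 + x*z - y

x^2*y^3 - 2*x*y^2*z - x^2*y + y*z^2 + x*z - y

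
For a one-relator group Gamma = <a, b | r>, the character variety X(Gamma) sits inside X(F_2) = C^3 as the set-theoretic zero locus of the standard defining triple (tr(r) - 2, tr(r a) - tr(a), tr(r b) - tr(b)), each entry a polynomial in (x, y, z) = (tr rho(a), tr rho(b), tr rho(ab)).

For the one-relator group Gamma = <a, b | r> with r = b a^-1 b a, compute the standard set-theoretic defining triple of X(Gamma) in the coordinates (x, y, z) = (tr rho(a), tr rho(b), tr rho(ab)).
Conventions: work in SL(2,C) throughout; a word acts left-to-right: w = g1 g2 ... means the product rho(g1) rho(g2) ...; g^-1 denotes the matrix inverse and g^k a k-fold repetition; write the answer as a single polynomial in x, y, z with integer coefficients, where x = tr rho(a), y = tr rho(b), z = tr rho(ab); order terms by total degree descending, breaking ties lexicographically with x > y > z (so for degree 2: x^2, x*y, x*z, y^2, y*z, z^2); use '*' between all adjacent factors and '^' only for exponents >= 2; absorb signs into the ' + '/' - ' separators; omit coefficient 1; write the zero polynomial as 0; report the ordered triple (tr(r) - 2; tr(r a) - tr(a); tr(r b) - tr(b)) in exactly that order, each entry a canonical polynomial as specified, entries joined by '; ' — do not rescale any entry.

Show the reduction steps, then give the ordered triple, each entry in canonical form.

use: tr(b a b) = tr(b) tr(a b) - tr(a)  (reduce the b square) = y*z - x
apply: tr(b a b a) = tr(a b) tr(a b) - tr(1)  (split on a) = z^2 - 2
tr(b a^-1 b a) = tr(b a b) tr(a) - tr(b a b a)  (eliminate a^-1) = x*y*z - x^2 - z^2 + 2
tr(a^2 b) = tr(a) tr(b a) - tr(b) = x*z - y
tr(a^2) = tr(a) tr(a) - tr(1) = x^2 - 2
use: tr(b a^2 b) = tr(b) tr(a^2 b) - tr(a^2) = x*y*z - x^2 - y^2 + 2
use: tr(b a^2 b a) = tr(a) tr(b a b a) - tr(b a b) = x*z^2 - y*z - x
apply: tr(b a^-1 b a^2) = tr(b a^2 b) tr(a) - tr(b a^2 b a) = x^2*y*z - x^3 - x*y^2 - x*z^2 + y*z + 3*x
tr(b a b^2) = tr(b) tr(b a b) - tr(b a) = y^2*z - x*y - z
apply: tr(b a b^2 a) = tr(b) tr(a b a b) - tr(a b a) = y*z^2 - x*z - y
tr(b a^-1 b a b) = tr(b a b^2) tr(a) - tr(b a b^2 a) = x*y^2*z - x^2*y - y*z^2 + y
assemble the triple (tr(r) - 2; tr(r a) - x; tr(r b) - y)

x*y*z - x^2 - z^2; x^2*y*z - x^3 - x*y^2 - x*z^2 + y*z + 2*x; x*y^2*z - x^2*y - y*z^2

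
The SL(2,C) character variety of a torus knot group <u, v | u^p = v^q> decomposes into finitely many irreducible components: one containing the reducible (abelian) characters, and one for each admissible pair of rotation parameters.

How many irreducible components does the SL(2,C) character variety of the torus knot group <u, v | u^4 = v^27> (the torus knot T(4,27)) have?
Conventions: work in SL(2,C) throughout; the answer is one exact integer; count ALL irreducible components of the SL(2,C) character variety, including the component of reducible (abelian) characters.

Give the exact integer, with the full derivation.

40

For T(4,27): irreducibility forces the central element u^4 = v^27 to one of +I, -I.
This locks tr(u) to 2*cos(pi*alpha/4), alpha in 1..3, and tr(v) to 2*cos(pi*beta/27), beta in 1..26, on each component of irreducible characters.
u^4 = (-1)^alpha I and v^27 = (-1)^beta I must agree, so alpha and beta have equal parity.
count pairs: odd alpha (2 choices) x odd beta (13), plus even alpha (1) x even beta (13): 2*13 + 1*13 = 39.
That is 39 components of irreducible characters, and with the reducible (abelian) component the total is 40.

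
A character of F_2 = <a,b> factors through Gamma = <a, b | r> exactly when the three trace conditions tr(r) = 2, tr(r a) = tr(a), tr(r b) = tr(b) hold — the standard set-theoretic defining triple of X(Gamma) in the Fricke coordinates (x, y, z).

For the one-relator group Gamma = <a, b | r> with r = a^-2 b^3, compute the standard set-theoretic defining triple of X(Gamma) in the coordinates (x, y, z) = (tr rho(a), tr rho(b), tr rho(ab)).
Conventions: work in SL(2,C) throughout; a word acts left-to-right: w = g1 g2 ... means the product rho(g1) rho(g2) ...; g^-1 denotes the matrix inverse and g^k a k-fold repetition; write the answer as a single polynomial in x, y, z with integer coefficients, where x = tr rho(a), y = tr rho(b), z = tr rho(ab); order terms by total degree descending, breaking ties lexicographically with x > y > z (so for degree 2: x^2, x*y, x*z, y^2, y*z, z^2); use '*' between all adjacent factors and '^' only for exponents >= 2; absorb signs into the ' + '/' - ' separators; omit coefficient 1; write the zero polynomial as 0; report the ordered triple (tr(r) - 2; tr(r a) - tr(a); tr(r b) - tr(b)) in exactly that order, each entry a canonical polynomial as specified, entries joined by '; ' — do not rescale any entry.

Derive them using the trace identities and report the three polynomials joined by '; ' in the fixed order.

x^2*y^3 - x*y^2*z - 2*x^2*y - y^3 + x*z + 3*y - 2; x*y^3 - y^2*z - 2*x*y - x + z; x^2*y^4 - x*y^3*z - 3*x^2*y^2 - y^4 + 2*x*y*z + x^2 + 4*y^2 - y - 2

tr(b^2) = tr(b) * tr(b) - tr(1)   [square of b] = y^2 - 2
and tr(b^3) = tr(b) * tr(b^2) - tr(b)   [square of b] = y^3 - 3*y
tr(a b^2) = tr(b) * tr(a b) - tr(a)   [square of b] = y*z - x
tr(b^3 a) = tr(b) * tr(a b^2) - tr(a b)   [square of b] = y^2*z - x*y - z
next, tr(b^3 a^-1) = tr(b^3) * tr(a) - tr(b^3 a)   [inverse elimination on a] = x*y^3 - y^2*z - 2*x*y + z
tr(a^-2 b^3) = tr(b^3 a^-1) * tr(a) - tr(b^3)   [inverse elimination on a] = x^2*y^3 - x*y^2*z - 2*x^2*y - y^3 + x*z + 3*y
tr(b^4) = tr(b) * tr(b^3) - tr(b^2)  (reduce the b square) = y^4 - 4*y^2 + 2
tr(b^4 a) = tr(b) * tr(b a b^2) - tr(b a b)  (reduce the b square) = y^3*z - x*y^2 - 2*y*z + x
tr(b^4 a^-1) = tr(b^4) * tr(a) - tr(b^4 a)  (eliminate a^-1) = x*y^4 - y^3*z - 3*x*y^2 + 2*y*z + x
tr(a^-2 b^4) = tr(b^4 a^-1) * tr(a) - tr(b^4)  (eliminate a^-1) = x^2*y^4 - x*y^3*z - 3*x^2*y^2 - y^4 + 2*x*y*z + x^2 + 4*y^2 - 2
assemble the triple (tr(r) - 2; tr(r a) - x; tr(r b) - y)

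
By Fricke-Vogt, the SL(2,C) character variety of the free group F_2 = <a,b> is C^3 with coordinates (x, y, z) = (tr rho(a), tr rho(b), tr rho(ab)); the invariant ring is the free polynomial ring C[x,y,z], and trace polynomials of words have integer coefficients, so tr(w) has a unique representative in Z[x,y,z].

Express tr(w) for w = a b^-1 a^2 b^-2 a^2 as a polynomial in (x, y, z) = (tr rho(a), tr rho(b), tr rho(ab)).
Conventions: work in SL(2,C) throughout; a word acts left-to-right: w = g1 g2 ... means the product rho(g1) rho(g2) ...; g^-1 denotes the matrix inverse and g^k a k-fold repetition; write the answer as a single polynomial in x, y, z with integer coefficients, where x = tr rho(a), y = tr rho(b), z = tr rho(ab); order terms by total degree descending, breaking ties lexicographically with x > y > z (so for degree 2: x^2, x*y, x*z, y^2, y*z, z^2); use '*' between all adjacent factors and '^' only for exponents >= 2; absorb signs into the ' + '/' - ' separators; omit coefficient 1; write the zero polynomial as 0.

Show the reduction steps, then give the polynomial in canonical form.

so trace(a^2) = trace(a) trace(a) - trace(1)  (reduce the a square) = x^2 - 2
trace(a^3) = trace(a) trace(a^2) - trace(a)  (reduce the a square) = x^3 - 3*x
trace(a^4) = trace(a) trace(a^3) - trace(a^2)  (reduce the a square) = x^4 - 4*x^2 + 2
reduce: trace(a^5) = trace(a) trace(a^4) - trace(a^3)  (reduce the a square) = x^5 - 5*x^3 + 5*x
trace(b a^2) = trace(a) trace(b a) - trace(b)  (reduce the a square) = x*z - y
reduce: trace(a b a^2) = trace(a) trace(b a^2) - trace(b a)  (reduce the a square) = x^2*z - x*y - z
so trace(a b a^3) = trace(a) trace(a b a^2) - trace(a b a)  (reduce the a square) = x^3*z - x^2*y - 2*x*z + y
reduce: trace(a^5 b) = trace(a) trace(a b a^3) - trace(a b a^2)  (reduce the a square) = x^4*z - x^3*y - 3*x^2*z + 2*x*y + z
trace(a^3 b^-1 a^2) = trace(a^5) trace(b) - trace(a^5 b)  (eliminate b^-1) = x^5*y - x^4*z - 4*x^3*y + 3*x^2*z + 3*x*y - z
so trace(b a b a) = trace(b a) trace(b a) - trace(1)  (split on b) = z^2 - 2
reduce: trace(b a b) = trace(b) trace(a b) - trace(a)  (reduce the b square) = y*z - x
trace(a b a b a) = trace(a) trace(b a b a) - trace(b a b)  (reduce the a square) = x*z^2 - y*z - x
trace(b a^3 b a) = trace(a) trace(a b a b a) - trace(a b a b)  (reduce the a square) = x^2*z^2 - x*y*z - x^2 - z^2 + 2
trace(b a^3 b) = trace(b) trace(a^3 b) - trace(a^3)  (reduce the b square) = x^2*y*z - x^3 - x*y^2 - y*z + 3*x
so trace(a^2 b a^3 b) = trace(a) trace(b a^3 b a) - trace(b a^3 b)  (reduce the a square) = x^3*z^2 - 2*x^2*y*z + x*y^2 - x*z^2 + y*z - x
trace(a^3 b^-1 a^2 b) = trace(a^2 b a^3) trace(b) - trace(a^2 b a^3 b)  (eliminate b^-1) = x^4*y*z - x^3*y^2 - x^3*z^2 - x^2*y*z + x*y^2 + x*z^2 + x
reduce: trace(b^-1 a^3 b^-1 a^2) = trace(a^3 b^-1 a^2) trace(b) - trace(a^3 b^-1 a^2 b)  (eliminate b^-1) = x^5*y^2 - 2*x^4*y*z - 3*x^3*y^2 + x^3*z^2 + 4*x^2*y*z + 2*x*y^2 - x*z^2 - y*z - x
trace(a b^-1 a^2 b^-2 a^2) = trace(b^-1 a^3 b^-1 a^2) trace(b) - trace(b^-1 a^3 b^-1 a^2 b)  (eliminate b^-1) = x^5*y^3 - 2*x^4*y^2*z - x^5*y - 3*x^3*y^3 + x^3*y*z^2 + x^4*z + 4*x^2*y^2*z + 4*x^3*y + 2*x*y^3 - x*y*z^2 - 3*x^2*z - y^2*z - 4*x*y + z

x^5*y^3 - 2*x^4*y^2*z - x^5*y - 3*x^3*y^3 + x^3*y*z^2 + x^4*z + 4*x^2*y^2*z + 4*x^3*y + 2*x*y^3 - x*y*z^2 - 3*x^2*z - y^2*z - 4*x*y + z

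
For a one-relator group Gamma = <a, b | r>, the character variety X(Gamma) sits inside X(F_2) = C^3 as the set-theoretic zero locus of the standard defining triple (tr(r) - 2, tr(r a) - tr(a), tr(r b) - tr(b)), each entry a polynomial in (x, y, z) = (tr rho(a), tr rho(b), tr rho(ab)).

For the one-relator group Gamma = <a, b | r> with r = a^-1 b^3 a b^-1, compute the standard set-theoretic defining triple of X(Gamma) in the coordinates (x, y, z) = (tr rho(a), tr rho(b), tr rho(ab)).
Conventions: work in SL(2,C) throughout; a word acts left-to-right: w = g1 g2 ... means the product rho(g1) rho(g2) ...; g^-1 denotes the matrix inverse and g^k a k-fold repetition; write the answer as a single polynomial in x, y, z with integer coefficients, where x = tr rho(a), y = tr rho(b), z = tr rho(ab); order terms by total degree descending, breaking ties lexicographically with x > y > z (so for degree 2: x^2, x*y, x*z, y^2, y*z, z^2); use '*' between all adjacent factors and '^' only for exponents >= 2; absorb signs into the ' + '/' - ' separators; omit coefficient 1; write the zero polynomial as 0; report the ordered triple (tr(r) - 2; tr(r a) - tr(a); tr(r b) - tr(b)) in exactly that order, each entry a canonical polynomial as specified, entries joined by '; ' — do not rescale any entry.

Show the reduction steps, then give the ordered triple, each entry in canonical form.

-x*y^3*z + x^2*y^2 + y^4 + y^2*z^2 + x*y*z - x^2 - 4*y^2 - z^2; y*z - 2*x; y^3 - 4*y

trace(b^2 a) = trace(b) * trace(a b) - trace(a)  (reduce the b square) = y*z - x
trace(b^2) = trace(b) * trace(b) - trace(1)  (reduce the b square) = y^2 - 2
trace(a^2 b^2) = trace(a) * trace(b^2 a) - trace(b^2)  (reduce the a square) = x*y*z - x^2 - y^2 + 2
trace(a^2 b) = trace(a) * trace(b a) - trace(b)  (reduce the a square) = x*z - y
trace(a b^3 a) = trace(b) * trace(a^2 b^2) - trace(a^2 b)  (reduce the b square) = x*y^2*z - x^2*y - y^3 - x*z + 3*y
trace(a b a b) = trace(a b) * trace(a b) - trace(1)  (split on a) = z^2 - 2
trace(b a b a b) = trace(b) * trace(a b a b) - trace(a b a)  (reduce the b square) = y*z^2 - x*z - y
trace(a b^3 a b) = trace(b) * trace(b a b a b) - trace(b a b a)  (reduce the b square) = y^2*z^2 - x*y*z - y^2 - z^2 + 2
trace(b^3 a b^-1 a) = trace(a b^3 a) * trace(b) - trace(a b^3 a b)  (eliminate b^-1) = x*y^3*z - x^2*y^2 - y^4 - y^2*z^2 + 4*y^2 + z^2 - 2
trace(a^-1 b^3 a b^-1) = trace(b^3 a b^-1) * trace(a) - trace(b^3 a b^-1 a)  (eliminate a^-1) = -x*y^3*z + x^2*y^2 + y^4 + y^2*z^2 + x*y*z - x^2 - 4*y^2 - z^2 + 2
trace(b^3) = trace(b) * trace(b^2) - trace(b)   [square of b] = y^3 - 3*y
assemble the triple (trace(r) - 2; trace(r a) - x; trace(r b) - y)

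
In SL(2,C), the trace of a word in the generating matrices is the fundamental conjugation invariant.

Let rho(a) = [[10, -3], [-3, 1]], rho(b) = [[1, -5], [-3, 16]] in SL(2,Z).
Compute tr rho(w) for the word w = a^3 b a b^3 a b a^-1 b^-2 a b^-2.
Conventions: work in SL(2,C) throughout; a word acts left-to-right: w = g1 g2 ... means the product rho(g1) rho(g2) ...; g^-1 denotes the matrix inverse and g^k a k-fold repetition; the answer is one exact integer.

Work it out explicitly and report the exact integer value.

rho(a) = [[10, -3], [-3, 1]]
... * rho(a) = [[10, -3], [-3, 1]]  ->  [[109, -33], [-33, 10]]
... * rho(a) = [[10, -3], [-3, 1]]  ->  [[1189, -360], [-360, 109]]
... * rho(b) = [[1, -5], [-3, 16]]  ->  [[2269, -11705], [-687, 3544]]
... * rho(a) = [[10, -3], [-3, 1]]  ->  [[57805, -18512], [-17502, 5605]]
... * rho(b) = [[1, -5], [-3, 16]]  ->  [[113341, -585217], [-34317, 177190]]
... * rho(b) = [[1, -5], [-3, 16]]  ->  [[1868992, -9930177], [-565887, 3006625]]
... * rho(b) = [[1, -5], [-3, 16]]  ->  [[31659523, -168227792], [-9585762, 50935435]]
... * rho(a) = [[10, -3], [-3, 1]]  ->  [[821278606, -263206361], [-248663925, 79692721]]
... * rho(b) = [[1, -5], [-3, 16]]  ->  [[1610897689, -8317694806], [-487742088, 2518403161]]
... * rho(a^-1) = [[1, 3], [3, 10]]  ->  [[-23342186729, -78344254993], [7067467395, 23720805346]]
... * rho(b^-1) = [[16, 5], [3, 1]]  ->  [[-608507752643, -195055188638], [184241894358, 59058142321]]
... * rho(b^-1) = [[16, 5], [3, 1]]  ->  [[-10321289608202, -3237593951853], [3125044736691, 980267614111]]
... * rho(a) = [[10, -3], [-3, 1]]  ->  [[-93500114226461, 27726274872753], [28309644524577, -8394866595962]]
... * rho(b^-1) = [[16, 5], [3, 1]]  ->  [[-1412823003005117, -439774296259552], [427769712605346, 133153356026923]]
... * rho(b^-1) = [[16, 5], [3, 1]]  ->  [[-23924490936860528, -7503889311285137], [7243775469766305, 2272001919053653]]
tr = -23924490936860528 + 2272001919053653 = -21652489017806875

-21652489017806875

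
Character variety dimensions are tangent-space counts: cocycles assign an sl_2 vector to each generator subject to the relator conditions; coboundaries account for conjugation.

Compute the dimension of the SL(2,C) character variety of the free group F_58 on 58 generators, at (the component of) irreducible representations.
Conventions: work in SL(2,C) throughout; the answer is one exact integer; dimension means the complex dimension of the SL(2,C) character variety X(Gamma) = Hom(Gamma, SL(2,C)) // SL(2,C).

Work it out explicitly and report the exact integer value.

Here Gamma is free of rank 58 — no relator constrains a cocycle.
A cocycle picks one sl_2 vector per generator freely, giving dim Z^1 = 3*58 = 174.
Irreducibility makes the coboundary map sl_2 -> Z^1 injective (trivial centralizer), so dim B^1 = 3.
dim X = dim H^1 = dim Z^1 - dim B^1 = 174 - 3 = 171.

171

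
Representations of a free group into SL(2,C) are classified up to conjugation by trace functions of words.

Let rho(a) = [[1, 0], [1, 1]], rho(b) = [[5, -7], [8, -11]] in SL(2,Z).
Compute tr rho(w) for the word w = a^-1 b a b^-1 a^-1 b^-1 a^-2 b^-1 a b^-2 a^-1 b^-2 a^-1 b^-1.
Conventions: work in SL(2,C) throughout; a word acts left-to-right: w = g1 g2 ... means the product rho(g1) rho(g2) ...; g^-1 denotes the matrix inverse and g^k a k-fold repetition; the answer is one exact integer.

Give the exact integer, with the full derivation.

92347676

rho(a^-1) = [[1, 0], [-1, 1]]
... * rho(b) = [[5, -7], [8, -11]]  ->  [[5, -7], [3, -4]]
... * rho(a) = [[1, 0], [1, 1]]  ->  [[-2, -7], [-1, -4]]
... * rho(b^-1) = [[-11, 7], [-8, 5]]  ->  [[78, -49], [43, -27]]
... * rho(a^-1) = [[1, 0], [-1, 1]]  ->  [[127, -49], [70, -27]]
... * rho(b^-1) = [[-11, 7], [-8, 5]]  ->  [[-1005, 644], [-554, 355]]
... * rho(a^-1) = [[1, 0], [-1, 1]]  ->  [[-1649, 644], [-909, 355]]
... * rho(a^-1) = [[1, 0], [-1, 1]]  ->  [[-2293, 644], [-1264, 355]]
... * rho(b^-1) = [[-11, 7], [-8, 5]]  ->  [[20071, -12831], [11064, -7073]]
... * rho(a) = [[1, 0], [1, 1]]  ->  [[7240, -12831], [3991, -7073]]
... * rho(b^-1) = [[-11, 7], [-8, 5]]  ->  [[23008, -13475], [12683, -7428]]
... * rho(b^-1) = [[-11, 7], [-8, 5]]  ->  [[-145288, 93681], [-80089, 51641]]
... * rho(a^-1) = [[1, 0], [-1, 1]]  ->  [[-238969, 93681], [-131730, 51641]]
... * rho(b^-1) = [[-11, 7], [-8, 5]]  ->  [[1879211, -1204378], [1035902, -663905]]
... * rho(b^-1) = [[-11, 7], [-8, 5]]  ->  [[-11036297, 7132587], [-6083682, 3931789]]
... * rho(a^-1) = [[1, 0], [-1, 1]]  ->  [[-18168884, 7132587], [-10015471, 3931789]]
... * rho(b^-1) = [[-11, 7], [-8, 5]]  ->  [[142797028, -91519253], [78715869, -50449352]]
tr = 142797028 + -50449352 = 92347676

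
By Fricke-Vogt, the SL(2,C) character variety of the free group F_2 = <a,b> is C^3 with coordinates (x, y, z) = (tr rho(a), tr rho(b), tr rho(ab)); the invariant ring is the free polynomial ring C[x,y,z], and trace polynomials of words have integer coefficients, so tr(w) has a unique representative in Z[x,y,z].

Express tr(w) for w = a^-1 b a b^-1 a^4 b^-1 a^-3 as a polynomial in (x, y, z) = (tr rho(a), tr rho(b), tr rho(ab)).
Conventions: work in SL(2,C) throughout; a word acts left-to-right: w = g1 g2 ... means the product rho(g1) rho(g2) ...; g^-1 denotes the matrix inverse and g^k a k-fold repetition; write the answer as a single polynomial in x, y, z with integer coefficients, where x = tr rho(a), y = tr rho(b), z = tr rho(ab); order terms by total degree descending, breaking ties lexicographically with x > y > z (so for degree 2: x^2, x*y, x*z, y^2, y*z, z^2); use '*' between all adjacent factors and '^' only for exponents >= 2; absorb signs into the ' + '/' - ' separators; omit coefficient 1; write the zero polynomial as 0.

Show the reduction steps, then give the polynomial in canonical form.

-x^8*y^2*z + x^9*y + x^7*y^3 + 2*x^7*y*z^2 - x^8*z + 4*x^6*y^2*z - x^6*z^3 - 9*x^7*y - 5*x^5*y^3 - 9*x^5*y*z^2 + 8*x^6*z - 3*x^4*y^2*z + 4*x^4*z^3 + 27*x^5*y + 7*x^3*y^3 + 11*x^3*y*z^2 - 20*x^4*z - 2*x^2*y^2*z - 4*x^2*z^3 - 30*x^3*y - 2*x*y^3 - 2*x*y*z^2 + 16*x^2*z + 9*x*y - z

trace(b a^2) = trace(a)*trace(b a) - trace(b)  (reduce the a square) = x*z - y
trace(a b a^2) = trace(a)*trace(b a^2) - trace(b a)  (reduce the a square) = x^2*z - x*y - z
trace(a^3 b a) = trace(a)*trace(a b a^2) - trace(a b a)  (reduce the a square) = x^3*z - x^2*y - 2*x*z + y
trace(b a b a) = trace(b a)*trace(b a) - trace(1)  (split on b) = z^2 - 2
trace(b a b) = trace(b)*trace(a b) - trace(a)  (reduce the b square) = y*z - x
trace(a b a b a) = trace(a)*trace(b a b a) - trace(b a b)  (reduce the a square) = x*z^2 - y*z - x
trace(a^3 b a b) = trace(a)*trace(a b a b a) - trace(a b a b)  (reduce the a square) = x^2*z^2 - x*y*z - x^2 - z^2 + 2
trace(b a b^-1 a^3) = trace(a^3 b a)*trace(b) - trace(a^3 b a b)  (eliminate b^-1) = x^3*y*z - x^2*y^2 - x^2*z^2 - x*y*z + x^2 + y^2 + z^2 - 2
trace(b^2) = trace(b)*trace(b) - trace(1)  (reduce the b square) = y^2 - 2
trace(b^2 a^2) = trace(a)*trace(b^2 a) - trace(b^2)  (reduce the a square) = x*y*z - x^2 - y^2 + 2
trace(a b^2 a^2) = trace(a)*trace(b^2 a^2) - trace(b^2 a)  (reduce the a square) = x^2*y*z - x^3 - x*y^2 - y*z + 3*x
trace(a^3 b^2 a) = trace(a)*trace(a b^2 a^2) - trace(a b^2 a)  (reduce the a square) = x^3*y*z - x^4 - x^2*y^2 - 2*x*y*z + 4*x^2 + y^2 - 2
trace(b a^5 b) = trace(a)*trace(a^3 b^2 a) - trace(a^3 b^2)  (reduce the a square) = x^4*y*z - x^5 - x^3*y^2 - 3*x^2*y*z + 5*x^3 + 2*x*y^2 + y*z - 5*x
trace(a^2 b a b a^2) = trace(a)*trace(a b a b a^2) - trace(a b a b a)  (reduce the a square) = x^3*z^2 - x^2*y*z - x^3 - 2*x*z^2 + y*z + 3*x
trace(b a^5 b a) = trace(a)*trace(a^2 b a b a^2) - trace(a^2 b a b a)  (reduce the a square) = x^4*z^2 - x^3*y*z - x^4 - 3*x^2*z^2 + 2*x*y*z + 4*x^2 + z^2 - 2
trace(a^4 b a^-1 b a) = trace(b a^5 b)*trace(a) - trace(b a^5 b a)  (eliminate a^-1) = x^5*y*z - x^6 - x^4*y^2 - x^4*z^2 - 2*x^3*y*z + 6*x^4 + 2*x^2*y^2 + 3*x^2*z^2 - x*y*z - 9*x^2 - z^2 + 2
trace(a b a^4) = trace(a)*trace(a^3 b a) - trace(a^3 b)  (reduce the a square) = x^4*z - x^3*y - 3*x^2*z + 2*x*y + z
trace(b a b a^4 b) = trace(b)*trace(a b a^4 b) - trace(a b a^4)  (reduce the b square) = x^3*y*z^2 - x^4*z - x^2*y^2*z - 2*x*y*z^2 + 3*x^2*z + y^2*z + x*y - z
trace(b a b a b a) = trace(b a)*trace(b a b a) - trace(b^-1 a^-1)  (split on b) = z^3 - 3*z
trace(b a b a b) = trace(b)*trace(a b a b) - trace(a b a)  (reduce the b square) = y*z^2 - x*z - y
trace(b a b a b a^2) = trace(a)*trace(b a b a b a) - trace(b a b a b)  (reduce the a square) = x*z^3 - y*z^2 - 2*x*z + y
trace(b a b a b a^3) = trace(a)*trace(b a b a b a^2) - trace(b a b a b a)  (reduce the a square) = x^2*z^3 - x*y*z^2 - 2*x^2*z - z^3 + x*y + 3*z
trace(b a b a^4 b a) = trace(a)*trace(b a b a b a^3) - trace(b a b a b a^2)  (reduce the a square) = x^3*z^3 - x^2*y*z^2 - 2*x^3*z - 2*x*z^3 + x^2*y + y*z^2 + 5*x*z - y
trace(a^4 b a^-1 b a b) = trace(b a b a^4 b)*trace(a) - trace(b a b a^4 b a)  (eliminate a^-1) = x^4*y*z^2 - x^5*z - x^3*y^2*z - x^3*z^3 - x^2*y*z^2 + 5*x^3*z + x*y^2*z + 2*x*z^3 - y*z^2 - 6*x*z + y
trace(a^-1 b a b^-1 a^4 b) = trace(a^4 b a^-1 b a)*trace(b) - trace(a^4 b a^-1 b a b)  (eliminate b^-1) = x^5*y^2*z - x^6*y - x^4*y^3 - 2*x^4*y*z^2 + x^5*z - x^3*y^2*z + x^3*z^3 + 6*x^4*y + 2*x^2*y^3 + 4*x^2*y*z^2 - 5*x^3*z - 2*x*y^2*z - 2*x*z^3 - 9*x^2*y + 6*x*z + y
trace(b a b^-1 a^4 b^-1 a^-1) = trace(a^-1 b a b^-1 a^4)*trace(b) - trace(a^-1 b a b^-1 a^4 b)  (eliminate b^-1) = -x^5*y^2*z + x^6*y + x^4*y^3 + 2*x^4*y*z^2 - x^5*z + 2*x^3*y^2*z - x^3*z^3 - 6*x^4*y - 3*x^2*y^3 - 5*x^2*y*z^2 + 5*x^3*z + x*y^2*z + 2*x*z^3 + 10*x^2*y + y^3 + y*z^2 - 6*x*z - 3*y
trace(a^2) = trace(a)*trace(a) - trace(1)  (reduce the a square) = x^2 - 2
trace(a^3) = trace(a)*trace(a^2) - trace(a)  (reduce the a square) = x^3 - 3*x
trace(a^4) = trace(a)*trace(a^3) - trace(a^2)  (reduce the a square) = x^4 - 4*x^2 + 2
trace(a^5) = trace(a)*trace(a^4) - trace(a^3)  (reduce the a square) = x^5 - 5*x^3 + 5*x
trace(a b^-1 a^4) = trace(a^5)*trace(b) - trace(a^5 b)  (eliminate b^-1) = x^5*y - x^4*z - 4*x^3*y + 3*x^2*z + 3*x*y - z
trace(a^-2 b a b^-1 a^4 b^-1) = trace(b a b^-1 a^4 b^-1 a^-1)*trace(a) - trace(b a b^-1 a^4 b^-1)  (eliminate a^-1) = -x^6*y^2*z + x^7*y + x^5*y^3 + 2*x^5*y*z^2 - x^6*z + 2*x^4*y^2*z - x^4*z^3 - 7*x^5*y - 3*x^3*y^3 - 5*x^3*y*z^2 + 6*x^4*z + x^2*y^2*z + 2*x^2*z^3 + 14*x^3*y + x*y^3 + x*y*z^2 - 9*x^2*z - 6*x*y + z
trace(a^-1 b a b^-1 a^4 b^-1 a^-2) = trace(a^-2 b a b^-1 a^4 b^-1)*trace(a) - trace(a^-2 b a b^-1 a^4 b^-1 a)  (eliminate a^-1) = -x^7*y^2*z + x^8*y + x^6*y^3 + 2*x^6*y*z^2 - x^7*z + 3*x^5*y^2*z - x^5*z^3 - 8*x^6*y - 4*x^4*y^3 - 7*x^4*y*z^2 + 7*x^5*z - x^3*y^2*z + 3*x^3*z^3 + 20*x^4*y + 4*x^2*y^3 + 6*x^2*y*z^2 - 14*x^3*z - x*y^2*z - 2*x*z^3 - 16*x^2*y - y^3 - y*z^2 + 7*x*z + 3*y
trace(a^-1 b a b^-1 a^4 b^-1 a^-3) = trace(a^-1 b a b^-1 a^4 b^-1 a^-2)*trace(a) - trace(a^-1 b a b^-1 a^4 b^-1 a^-1)  (eliminate a^-1) = -x^8*y^2*z + x^9*y + x^7*y^3 + 2*x^7*y*z^2 - x^8*z + 4*x^6*y^2*z - x^6*z^3 - 9*x^7*y - 5*x^5*y^3 - 9*x^5*y*z^2 + 8*x^6*z - 3*x^4*y^2*z + 4*x^4*z^3 + 27*x^5*y + 7*x^3*y^3 + 11*x^3*y*z^2 - 20*x^4*z - 2*x^2*y^2*z - 4*x^2*z^3 - 30*x^3*y - 2*x*y^3 - 2*x*y*z^2 + 16*x^2*z + 9*x*y - z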